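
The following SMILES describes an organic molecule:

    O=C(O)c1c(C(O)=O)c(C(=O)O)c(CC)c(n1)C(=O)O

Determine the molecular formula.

Walk through each heavy atom and fill implicit hydrogens from standard valence (C 4, N 3, O 2, S 2, halogen 1); for lowercase aromatic atoms, an aromatic c carries 1 H when it has two neighbours and 0 H with three, and aromatic n carries 0 H:
  atom 1: O, bond orders sum to 2 (valence 2) → 0 H
  atom 2: C, bond orders sum to 4 (valence 4) → 0 H
  atom 3: O, bond orders sum to 1 (valence 2) → 1 H
  atom 4: aromatic c, 3 neighbours → 0 H
  atom 5: aromatic c, 3 neighbours → 0 H
  atom 6: C, bond orders sum to 4 (valence 4) → 0 H
  atom 7: O, bond orders sum to 1 (valence 2) → 1 H
  atom 8: O, bond orders sum to 2 (valence 2) → 0 H
  atom 9: aromatic c, 3 neighbours → 0 H
  atom 10: C, bond orders sum to 4 (valence 4) → 0 H
  atom 11: O, bond orders sum to 2 (valence 2) → 0 H
  atom 12: O, bond orders sum to 1 (valence 2) → 1 H
  atom 13: aromatic c, 3 neighbours → 0 H
  atom 14: C, bond orders sum to 2 (valence 4) → 2 H
  atom 15: C, bond orders sum to 1 (valence 4) → 3 H
  atom 16: aromatic c, 3 neighbours → 0 H
  atom 17: aromatic n, 2 neighbours → 0 H
  atom 18: C, bond orders sum to 4 (valence 4) → 0 H
  atom 19: O, bond orders sum to 2 (valence 2) → 0 H
  atom 20: O, bond orders sum to 1 (valence 2) → 1 H
Totals → C:11, H:9, N:1, O:8.
In Hill order: C11H9NO8.

C11H9NO8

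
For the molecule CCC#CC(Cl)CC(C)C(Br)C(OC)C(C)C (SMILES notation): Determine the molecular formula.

Walk through each heavy atom and fill implicit hydrogens from standard valence (C 4, N 3, O 2, S 2, halogen 1):
  atom 1: C, bond orders sum to 1 (valence 4) → 3 H
  atom 2: C, bond orders sum to 2 (valence 4) → 2 H
  atom 3: C, bond orders sum to 4 (valence 4) → 0 H
  atom 4: C, bond orders sum to 4 (valence 4) → 0 H
  atom 5: C, bond orders sum to 3 (valence 4) → 1 H
  atom 6: Cl (halogen, monovalent) → 0 H
  atom 7: C, bond orders sum to 2 (valence 4) → 2 H
  atom 8: C, bond orders sum to 3 (valence 4) → 1 H
  atom 9: C, bond orders sum to 1 (valence 4) → 3 H
  atom 10: C, bond orders sum to 3 (valence 4) → 1 H
  atom 11: Br (halogen, monovalent) → 0 H
  atom 12: C, bond orders sum to 3 (valence 4) → 1 H
  atom 13: O, bond orders sum to 2 (valence 2) → 0 H
  atom 14: C, bond orders sum to 1 (valence 4) → 3 H
  atom 15: C, bond orders sum to 3 (valence 4) → 1 H
  atom 16: C, bond orders sum to 1 (valence 4) → 3 H
  atom 17: C, bond orders sum to 1 (valence 4) → 3 H
Totals → C:14, H:24, Br:1, Cl:1, O:1.

C14H24BrClO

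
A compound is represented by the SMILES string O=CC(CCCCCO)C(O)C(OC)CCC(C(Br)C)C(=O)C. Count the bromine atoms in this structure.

Scan the SMILES for Br atoms (remember two-letter symbols like Cl and Br are single atoms).
Bromine count: 1.

1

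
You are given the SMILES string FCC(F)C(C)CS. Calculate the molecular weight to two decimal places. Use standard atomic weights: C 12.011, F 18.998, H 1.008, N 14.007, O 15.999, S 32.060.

First, the molecular formula is C5H10F2S (counting implicit H from valence).
  C: 5 × 12.011 = 60.055
  F: 2 × 18.998 = 37.996
  H: 10 × 1.008 = 10.080
  S: 1 × 32.060 = 32.060
Sum: 5×12.011 + 2×18.998 + 10×1.008 + 1×32.060 = 140.191 → 140.19 g/mol.

140.19 g/mol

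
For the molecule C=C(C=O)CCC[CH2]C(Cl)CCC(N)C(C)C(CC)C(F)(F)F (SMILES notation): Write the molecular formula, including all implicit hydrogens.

Walk through each heavy atom and fill implicit hydrogens from standard valence (C 4, N 3, O 2, S 2, halogen 1):
  atom 1: C, bond orders sum to 2 (valence 4) → 2 H
  atom 2: C, bond orders sum to 4 (valence 4) → 0 H
  atom 3: C, bond orders sum to 3 (valence 4) → 1 H
  atom 4: O, bond orders sum to 2 (valence 2) → 0 H
  atom 5: C, bond orders sum to 2 (valence 4) → 2 H
  atom 6: C, bond orders sum to 2 (valence 4) → 2 H
  atom 7: C, bond orders sum to 2 (valence 4) → 2 H
  atom 8: C with explicit H count 2
  atom 9: C, bond orders sum to 3 (valence 4) → 1 H
  atom 10: Cl (halogen, monovalent) → 0 H
  atom 11: C, bond orders sum to 2 (valence 4) → 2 H
  atom 12: C, bond orders sum to 2 (valence 4) → 2 H
  atom 13: C, bond orders sum to 3 (valence 4) → 1 H
  atom 14: N, bond orders sum to 1 (valence 3) → 2 H
  atom 15: C, bond orders sum to 3 (valence 4) → 1 H
  atom 16: C, bond orders sum to 1 (valence 4) → 3 H
  atom 17: C, bond orders sum to 3 (valence 4) → 1 H
  atom 18: C, bond orders sum to 2 (valence 4) → 2 H
  atom 19: C, bond orders sum to 1 (valence 4) → 3 H
  atom 20: C, bond orders sum to 4 (valence 4) → 0 H
  atom 21: F (halogen, monovalent) → 0 H
  atom 22: F (halogen, monovalent) → 0 H
  atom 23: F (halogen, monovalent) → 0 H
Totals → C:17, H:29, Cl:1, F:3, N:1, O:1.
In Hill order: C17H29ClF3NO.

C17H29ClF3NO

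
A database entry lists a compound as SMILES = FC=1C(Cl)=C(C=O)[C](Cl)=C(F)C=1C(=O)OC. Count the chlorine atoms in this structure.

Scan the SMILES for Cl atoms (remember two-letter symbols like Cl and Br are single atoms).
Chlorine count: 2.

2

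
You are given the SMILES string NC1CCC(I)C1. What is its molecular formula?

C5H10IN

Walk through each heavy atom and fill implicit hydrogens from standard valence (C 4, N 3, O 2, S 2, halogen 1):
  atom 1: N, bond orders sum to 1 (valence 3) → 2 H
  atom 2: C, bond orders sum to 3 (valence 4) → 1 H
  atom 3: C, bond orders sum to 2 (valence 4) → 2 H
  atom 4: C, bond orders sum to 2 (valence 4) → 2 H
  atom 5: C, bond orders sum to 3 (valence 4) → 1 H
  atom 6: I (halogen, monovalent) → 0 H
  atom 7: C, bond orders sum to 2 (valence 4) → 2 H
Totals → C:5, H:10, I:1, N:1.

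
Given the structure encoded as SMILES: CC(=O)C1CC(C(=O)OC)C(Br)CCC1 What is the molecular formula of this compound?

C11H17BrO3

Walk through each heavy atom and fill implicit hydrogens from standard valence (C 4, N 3, O 2, S 2, halogen 1):
  atom 1: C, bond orders sum to 1 (valence 4) → 3 H
  atom 2: C, bond orders sum to 4 (valence 4) → 0 H
  atom 3: O, bond orders sum to 2 (valence 2) → 0 H
  atom 4: C, bond orders sum to 3 (valence 4) → 1 H
  atom 5: C, bond orders sum to 2 (valence 4) → 2 H
  atom 6: C, bond orders sum to 3 (valence 4) → 1 H
  atom 7: C, bond orders sum to 4 (valence 4) → 0 H
  atom 8: O, bond orders sum to 2 (valence 2) → 0 H
  atom 9: O, bond orders sum to 2 (valence 2) → 0 H
  atom 10: C, bond orders sum to 1 (valence 4) → 3 H
  atom 11: C, bond orders sum to 3 (valence 4) → 1 H
  atom 12: Br (halogen, monovalent) → 0 H
  atom 13: C, bond orders sum to 2 (valence 4) → 2 H
  atom 14: C, bond orders sum to 2 (valence 4) → 2 H
  atom 15: C, bond orders sum to 2 (valence 4) → 2 H
Totals → C:11, H:17, Br:1, O:3.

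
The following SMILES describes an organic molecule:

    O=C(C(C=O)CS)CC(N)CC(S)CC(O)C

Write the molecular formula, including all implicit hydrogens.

Walk through each heavy atom and fill implicit hydrogens from standard valence (C 4, N 3, O 2, S 2, halogen 1):
  atom 1: O, bond orders sum to 2 (valence 2) → 0 H
  atom 2: C, bond orders sum to 4 (valence 4) → 0 H
  atom 3: C, bond orders sum to 3 (valence 4) → 1 H
  atom 4: C, bond orders sum to 3 (valence 4) → 1 H
  atom 5: O, bond orders sum to 2 (valence 2) → 0 H
  atom 6: C, bond orders sum to 2 (valence 4) → 2 H
  atom 7: S, bond orders sum to 1 (valence 2) → 1 H
  atom 8: C, bond orders sum to 2 (valence 4) → 2 H
  atom 9: C, bond orders sum to 3 (valence 4) → 1 H
  atom 10: N, bond orders sum to 1 (valence 3) → 2 H
  atom 11: C, bond orders sum to 2 (valence 4) → 2 H
  atom 12: C, bond orders sum to 3 (valence 4) → 1 H
  atom 13: S, bond orders sum to 1 (valence 2) → 1 H
  atom 14: C, bond orders sum to 2 (valence 4) → 2 H
  atom 15: C, bond orders sum to 3 (valence 4) → 1 H
  atom 16: O, bond orders sum to 1 (valence 2) → 1 H
  atom 17: C, bond orders sum to 1 (valence 4) → 3 H
Totals → C:11, H:21, N:1, O:3, S:2.

C11H21NO3S2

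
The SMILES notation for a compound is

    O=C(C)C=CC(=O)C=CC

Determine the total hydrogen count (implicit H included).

10

Walk through each heavy atom and fill implicit hydrogens from standard valence (C 4, N 3, O 2, S 2, halogen 1):
  atom 1: O, bond orders sum to 2 (valence 2) → 0 H
  atom 2: C, bond orders sum to 4 (valence 4) → 0 H
  atom 3: C, bond orders sum to 1 (valence 4) → 3 H
  atom 4: C, bond orders sum to 3 (valence 4) → 1 H
  atom 5: C, bond orders sum to 3 (valence 4) → 1 H
  atom 6: C, bond orders sum to 4 (valence 4) → 0 H
  atom 7: O, bond orders sum to 2 (valence 2) → 0 H
  atom 8: C, bond orders sum to 3 (valence 4) → 1 H
  atom 9: C, bond orders sum to 3 (valence 4) → 1 H
  atom 10: C, bond orders sum to 1 (valence 4) → 3 H
Total hydrogens: 10.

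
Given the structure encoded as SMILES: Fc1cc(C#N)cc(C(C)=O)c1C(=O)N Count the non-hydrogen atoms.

Every atom symbol written in the SMILES (organic subset) is one heavy atom; implicit H are not written.
Heavy atoms by element → C:10, F:1, N:2, O:2.
Total: 15.

15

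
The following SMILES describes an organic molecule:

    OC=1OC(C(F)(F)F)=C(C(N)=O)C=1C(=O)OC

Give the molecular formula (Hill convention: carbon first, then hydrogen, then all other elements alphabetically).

Walk through each heavy atom and fill implicit hydrogens from standard valence (C 4, N 3, O 2, S 2, halogen 1):
  atom 1: O, bond orders sum to 1 (valence 2) → 1 H
  atom 2: C, bond orders sum to 4 (valence 4) → 0 H
  atom 3: O, bond orders sum to 2 (valence 2) → 0 H
  atom 4: C, bond orders sum to 4 (valence 4) → 0 H
  atom 5: C, bond orders sum to 4 (valence 4) → 0 H
  atom 6: F (halogen, monovalent) → 0 H
  atom 7: F (halogen, monovalent) → 0 H
  atom 8: F (halogen, monovalent) → 0 H
  atom 9: C, bond orders sum to 4 (valence 4) → 0 H
  atom 10: C, bond orders sum to 4 (valence 4) → 0 H
  atom 11: N, bond orders sum to 1 (valence 3) → 2 H
  atom 12: O, bond orders sum to 2 (valence 2) → 0 H
  atom 13: C, bond orders sum to 4 (valence 4) → 0 H
  atom 14: C, bond orders sum to 4 (valence 4) → 0 H
  atom 15: O, bond orders sum to 2 (valence 2) → 0 H
  atom 16: O, bond orders sum to 2 (valence 2) → 0 H
  atom 17: C, bond orders sum to 1 (valence 4) → 3 H
Totals → C:8, H:6, F:3, N:1, O:5.
In Hill order: C8H6F3NO5.

C8H6F3NO5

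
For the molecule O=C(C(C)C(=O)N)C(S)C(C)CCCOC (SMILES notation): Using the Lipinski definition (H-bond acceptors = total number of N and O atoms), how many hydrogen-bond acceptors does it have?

N atoms: 1; O atoms: 3.
Lipinski HBA = 1 + 3 = 4.

4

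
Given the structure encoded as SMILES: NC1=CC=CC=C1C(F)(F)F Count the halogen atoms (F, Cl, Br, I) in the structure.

3

Halogen atoms appear at heavy-atom positions 9, 10, 11 (3×F).
Other groups present: 1 primary amine.
Halogen count: 3.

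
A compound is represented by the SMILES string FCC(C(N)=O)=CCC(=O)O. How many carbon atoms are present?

Count every carbon token in the SMILES (each C, including those in ring-closure positions and inside branches).
Carbon count: 6.

6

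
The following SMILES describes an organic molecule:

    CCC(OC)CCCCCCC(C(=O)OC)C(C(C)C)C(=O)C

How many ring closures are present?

0

In SMILES, each pair of matching ring-closure digits denotes one ring-closing bond; the number of such bonds equals the number of independent rings.
Ring-closure bonds here: 0.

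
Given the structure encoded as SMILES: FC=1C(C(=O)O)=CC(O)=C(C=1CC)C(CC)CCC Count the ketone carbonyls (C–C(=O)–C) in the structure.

0

Scan the SMILES for the ketone motif — none present.
Groups that are present: 1 carboxylic acid, 1 hydroxyl.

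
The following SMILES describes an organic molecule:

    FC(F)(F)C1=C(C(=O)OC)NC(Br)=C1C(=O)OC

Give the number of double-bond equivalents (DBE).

Molecular formula: C9H7BrF3NO4.
DoU = (2C + 2 + N − H − X) / 2, where X is the halogen count and O/S are ignored.
    = (2·9 + 2 + 1 − 7 − 4) / 2 = 10 / 2 = 5.

5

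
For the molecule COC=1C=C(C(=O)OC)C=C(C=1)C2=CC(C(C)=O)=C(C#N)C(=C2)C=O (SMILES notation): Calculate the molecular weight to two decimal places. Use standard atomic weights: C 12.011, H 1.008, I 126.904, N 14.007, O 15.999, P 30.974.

337.33 g/mol

First, the molecular formula is C19H15NO5 (counting implicit H from valence).
  C: 19 × 12.011 = 228.209
  H: 15 × 1.008 = 15.120
  N: 1 × 14.007 = 14.007
  O: 5 × 15.999 = 79.995
Sum: 19×12.011 + 15×1.008 + 1×14.007 + 5×15.999 = 337.331 → 337.33 g/mol.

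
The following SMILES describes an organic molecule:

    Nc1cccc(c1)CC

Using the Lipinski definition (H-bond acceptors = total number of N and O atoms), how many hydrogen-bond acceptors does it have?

1

N atoms: 1; O atoms: 0.
Lipinski HBA = 1 + 0 = 1.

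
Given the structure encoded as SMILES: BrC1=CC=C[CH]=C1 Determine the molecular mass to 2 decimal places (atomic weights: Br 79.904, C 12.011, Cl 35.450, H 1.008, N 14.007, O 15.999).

First, the molecular formula is C6H5Br (counting implicit H from valence).
  Br: 1 × 79.904 = 79.904
  C: 6 × 12.011 = 72.066
  H: 5 × 1.008 = 5.040
Sum: 1×79.904 + 6×12.011 + 5×1.008 = 157.010 → 157.01 g/mol.

157.01 g/mol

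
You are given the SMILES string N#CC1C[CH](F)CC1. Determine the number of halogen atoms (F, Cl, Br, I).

1

Halogen atoms appear at heavy-atom position 6 (1×F).
Other groups present: 1 nitrile.
Halogen count: 1.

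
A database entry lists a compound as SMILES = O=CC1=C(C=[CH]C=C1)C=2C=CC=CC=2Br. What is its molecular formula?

Walk through each heavy atom and fill implicit hydrogens from standard valence (C 4, N 3, O 2, S 2, halogen 1):
  atom 1: O, bond orders sum to 2 (valence 2) → 0 H
  atom 2: C, bond orders sum to 3 (valence 4) → 1 H
  atom 3: C, bond orders sum to 4 (valence 4) → 0 H
  atom 4: C, bond orders sum to 4 (valence 4) → 0 H
  atom 5: C, bond orders sum to 3 (valence 4) → 1 H
  atom 6: C with explicit H count 1
  atom 7: C, bond orders sum to 3 (valence 4) → 1 H
  atom 8: C, bond orders sum to 3 (valence 4) → 1 H
  atom 9: C, bond orders sum to 4 (valence 4) → 0 H
  atom 10: C, bond orders sum to 3 (valence 4) → 1 H
  atom 11: C, bond orders sum to 3 (valence 4) → 1 H
  atom 12: C, bond orders sum to 3 (valence 4) → 1 H
  atom 13: C, bond orders sum to 3 (valence 4) → 1 H
  atom 14: C, bond orders sum to 4 (valence 4) → 0 H
  atom 15: Br (halogen, monovalent) → 0 H
Totals → C:13, H:9, Br:1, O:1.

C13H9BrO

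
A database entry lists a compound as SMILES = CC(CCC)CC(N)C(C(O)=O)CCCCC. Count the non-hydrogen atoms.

Every atom symbol written in the SMILES (organic subset) is one heavy atom; implicit H are not written.
Heavy atoms by element → C:14, N:1, O:2.
Total: 17.

17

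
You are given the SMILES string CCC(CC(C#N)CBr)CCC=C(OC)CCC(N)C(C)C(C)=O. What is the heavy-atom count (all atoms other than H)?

Every atom symbol written in the SMILES (organic subset) is one heavy atom; implicit H are not written.
Heavy atoms by element → Br:1, C:19, N:2, O:2.
Total: 24.

24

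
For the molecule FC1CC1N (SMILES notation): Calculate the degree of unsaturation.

Degree of unsaturation = (number of rings) + (number of π bonds).
Ring closures in the SMILES: 1.
π bonds: none → 0 DoU from unsaturation.
Total DoU = 1 + 0 = 1.

1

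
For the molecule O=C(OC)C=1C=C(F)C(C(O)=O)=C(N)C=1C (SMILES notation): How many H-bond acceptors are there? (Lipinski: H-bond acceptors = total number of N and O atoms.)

5

N atoms: 1; O atoms: 4.
Lipinski HBA = 1 + 4 = 5.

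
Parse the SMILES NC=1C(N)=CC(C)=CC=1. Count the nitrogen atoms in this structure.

2

Scan the SMILES for N atoms (remember two-letter symbols like Cl and Br are single atoms).
Nitrogen count: 2.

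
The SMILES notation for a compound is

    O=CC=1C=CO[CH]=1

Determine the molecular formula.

C5H4O2

Walk through each heavy atom and fill implicit hydrogens from standard valence (C 4, N 3, O 2, S 2, halogen 1):
  atom 1: O, bond orders sum to 2 (valence 2) → 0 H
  atom 2: C, bond orders sum to 3 (valence 4) → 1 H
  atom 3: C, bond orders sum to 4 (valence 4) → 0 H
  atom 4: C, bond orders sum to 3 (valence 4) → 1 H
  atom 5: C, bond orders sum to 3 (valence 4) → 1 H
  atom 6: O, bond orders sum to 2 (valence 2) → 0 H
  atom 7: C with explicit H count 1
Totals → C:5, H:4, O:2.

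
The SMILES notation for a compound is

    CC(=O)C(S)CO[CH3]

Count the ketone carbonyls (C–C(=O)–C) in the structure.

1

The ketone motif appears at heavy-atom position 2 in the SMILES.
Other groups present: 1 ether, 1 thiol.
Ketone count: 1.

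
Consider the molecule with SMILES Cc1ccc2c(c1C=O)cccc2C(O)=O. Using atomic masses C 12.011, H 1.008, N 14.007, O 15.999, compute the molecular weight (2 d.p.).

First, the molecular formula is C13H10O3 (counting implicit H from valence).
  C: 13 × 12.011 = 156.143
  H: 10 × 1.008 = 10.080
  O: 3 × 15.999 = 47.997
Sum: 13×12.011 + 10×1.008 + 3×15.999 = 214.220 → 214.22 g/mol.

214.22 g/mol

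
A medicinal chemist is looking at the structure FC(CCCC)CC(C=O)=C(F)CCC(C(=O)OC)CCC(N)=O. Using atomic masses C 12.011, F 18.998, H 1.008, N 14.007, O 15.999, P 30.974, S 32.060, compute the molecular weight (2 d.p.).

347.40 g/mol

First, the molecular formula is C17H27F2NO4 (counting implicit H from valence).
  C: 17 × 12.011 = 204.187
  F: 2 × 18.998 = 37.996
  H: 27 × 1.008 = 27.216
  N: 1 × 14.007 = 14.007
  O: 4 × 15.999 = 63.996
Sum: 17×12.011 + 2×18.998 + 27×1.008 + 1×14.007 + 4×15.999 = 347.402 → 347.40 g/mol.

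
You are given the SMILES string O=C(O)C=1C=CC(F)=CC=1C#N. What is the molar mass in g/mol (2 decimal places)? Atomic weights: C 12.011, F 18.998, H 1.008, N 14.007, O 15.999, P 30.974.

First, the molecular formula is C8H4FNO2 (counting implicit H from valence).
  C: 8 × 12.011 = 96.088
  F: 1 × 18.998 = 18.998
  H: 4 × 1.008 = 4.032
  N: 1 × 14.007 = 14.007
  O: 2 × 15.999 = 31.998
Sum: 8×12.011 + 1×18.998 + 4×1.008 + 1×14.007 + 2×15.999 = 165.123 → 165.12 g/mol.

165.12 g/mol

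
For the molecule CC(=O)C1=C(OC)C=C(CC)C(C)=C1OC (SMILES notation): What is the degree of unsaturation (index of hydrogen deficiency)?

5

Molecular formula: C13H18O3.
DoU = (2C + 2 + N − H − X) / 2, where X is the halogen count and O/S are ignored.
    = (2·13 + 2 + 0 − 18 − 0) / 2 = 10 / 2 = 5.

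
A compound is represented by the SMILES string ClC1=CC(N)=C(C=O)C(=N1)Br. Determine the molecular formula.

C6H4BrClN2O

Walk through each heavy atom and fill implicit hydrogens from standard valence (C 4, N 3, O 2, S 2, halogen 1):
  atom 1: Cl (halogen, monovalent) → 0 H
  atom 2: C, bond orders sum to 4 (valence 4) → 0 H
  atom 3: C, bond orders sum to 3 (valence 4) → 1 H
  atom 4: C, bond orders sum to 4 (valence 4) → 0 H
  atom 5: N, bond orders sum to 1 (valence 3) → 2 H
  atom 6: C, bond orders sum to 4 (valence 4) → 0 H
  atom 7: C, bond orders sum to 3 (valence 4) → 1 H
  atom 8: O, bond orders sum to 2 (valence 2) → 0 H
  atom 9: C, bond orders sum to 4 (valence 4) → 0 H
  atom 10: N, bond orders sum to 3 (valence 3) → 0 H
  atom 11: Br (halogen, monovalent) → 0 H
Totals → C:6, H:4, Br:1, Cl:1, N:2, O:1.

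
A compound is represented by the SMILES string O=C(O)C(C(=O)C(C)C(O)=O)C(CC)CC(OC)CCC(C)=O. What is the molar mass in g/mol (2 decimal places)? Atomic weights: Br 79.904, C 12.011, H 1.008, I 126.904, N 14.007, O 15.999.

First, the molecular formula is C16H26O7 (counting implicit H from valence).
  C: 16 × 12.011 = 192.176
  H: 26 × 1.008 = 26.208
  O: 7 × 15.999 = 111.993
Sum: 16×12.011 + 26×1.008 + 7×15.999 = 330.377 → 330.38 g/mol.

330.38 g/mol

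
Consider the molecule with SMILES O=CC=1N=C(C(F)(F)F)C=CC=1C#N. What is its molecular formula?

Walk through each heavy atom and fill implicit hydrogens from standard valence (C 4, N 3, O 2, S 2, halogen 1):
  atom 1: O, bond orders sum to 2 (valence 2) → 0 H
  atom 2: C, bond orders sum to 3 (valence 4) → 1 H
  atom 3: C, bond orders sum to 4 (valence 4) → 0 H
  atom 4: N, bond orders sum to 3 (valence 3) → 0 H
  atom 5: C, bond orders sum to 4 (valence 4) → 0 H
  atom 6: C, bond orders sum to 4 (valence 4) → 0 H
  atom 7: F (halogen, monovalent) → 0 H
  atom 8: F (halogen, monovalent) → 0 H
  atom 9: F (halogen, monovalent) → 0 H
  atom 10: C, bond orders sum to 3 (valence 4) → 1 H
  atom 11: C, bond orders sum to 3 (valence 4) → 1 H
  atom 12: C, bond orders sum to 4 (valence 4) → 0 H
  atom 13: C, bond orders sum to 4 (valence 4) → 0 H
  atom 14: N, bond orders sum to 3 (valence 3) → 0 H
Totals → C:8, H:3, F:3, N:2, O:1.

C8H3F3N2O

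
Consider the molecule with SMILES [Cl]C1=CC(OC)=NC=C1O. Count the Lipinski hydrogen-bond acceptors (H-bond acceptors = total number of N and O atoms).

3

N atoms: 1; O atoms: 2.
Lipinski HBA = 1 + 2 = 3.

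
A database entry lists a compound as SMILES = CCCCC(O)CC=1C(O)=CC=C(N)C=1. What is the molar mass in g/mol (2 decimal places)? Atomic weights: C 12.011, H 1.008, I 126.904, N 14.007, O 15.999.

209.29 g/mol

First, the molecular formula is C12H19NO2 (counting implicit H from valence).
  C: 12 × 12.011 = 144.132
  H: 19 × 1.008 = 19.152
  N: 1 × 14.007 = 14.007
  O: 2 × 15.999 = 31.998
Sum: 12×12.011 + 19×1.008 + 1×14.007 + 2×15.999 = 209.289 → 209.29 g/mol.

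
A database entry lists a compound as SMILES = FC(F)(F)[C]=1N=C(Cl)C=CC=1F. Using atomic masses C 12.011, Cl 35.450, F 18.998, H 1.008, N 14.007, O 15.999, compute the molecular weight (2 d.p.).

199.53 g/mol

First, the molecular formula is C6H2ClF4N (counting implicit H from valence).
  C: 6 × 12.011 = 72.066
  Cl: 1 × 35.450 = 35.450
  F: 4 × 18.998 = 75.992
  H: 2 × 1.008 = 2.016
  N: 1 × 14.007 = 14.007
Sum: 6×12.011 + 1×35.450 + 4×18.998 + 2×1.008 + 1×14.007 = 199.531 → 199.53 g/mol.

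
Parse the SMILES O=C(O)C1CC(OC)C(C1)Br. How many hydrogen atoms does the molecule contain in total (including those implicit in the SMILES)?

11

Walk through each heavy atom and fill implicit hydrogens from standard valence (C 4, N 3, O 2, S 2, halogen 1):
  atom 1: O, bond orders sum to 2 (valence 2) → 0 H
  atom 2: C, bond orders sum to 4 (valence 4) → 0 H
  atom 3: O, bond orders sum to 1 (valence 2) → 1 H
  atom 4: C, bond orders sum to 3 (valence 4) → 1 H
  atom 5: C, bond orders sum to 2 (valence 4) → 2 H
  atom 6: C, bond orders sum to 3 (valence 4) → 1 H
  atom 7: O, bond orders sum to 2 (valence 2) → 0 H
  atom 8: C, bond orders sum to 1 (valence 4) → 3 H
  atom 9: C, bond orders sum to 3 (valence 4) → 1 H
  atom 10: C, bond orders sum to 2 (valence 4) → 2 H
  atom 11: Br (halogen, monovalent) → 0 H
Total hydrogens: 11.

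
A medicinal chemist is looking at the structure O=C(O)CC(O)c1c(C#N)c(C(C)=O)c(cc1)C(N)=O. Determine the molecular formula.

C13H12N2O5

Walk through each heavy atom and fill implicit hydrogens from standard valence (C 4, N 3, O 2, S 2, halogen 1); for lowercase aromatic atoms, an aromatic c carries 1 H when it has two neighbours and 0 H with three, and aromatic n carries 0 H:
  atom 1: O, bond orders sum to 2 (valence 2) → 0 H
  atom 2: C, bond orders sum to 4 (valence 4) → 0 H
  atom 3: O, bond orders sum to 1 (valence 2) → 1 H
  atom 4: C, bond orders sum to 2 (valence 4) → 2 H
  atom 5: C, bond orders sum to 3 (valence 4) → 1 H
  atom 6: O, bond orders sum to 1 (valence 2) → 1 H
  atom 7: aromatic c, 3 neighbours → 0 H
  atom 8: aromatic c, 3 neighbours → 0 H
  atom 9: C, bond orders sum to 4 (valence 4) → 0 H
  atom 10: N, bond orders sum to 3 (valence 3) → 0 H
  atom 11: aromatic c, 3 neighbours → 0 H
  atom 12: C, bond orders sum to 4 (valence 4) → 0 H
  atom 13: C, bond orders sum to 1 (valence 4) → 3 H
  atom 14: O, bond orders sum to 2 (valence 2) → 0 H
  atom 15: aromatic c, 3 neighbours → 0 H
  atom 16: aromatic c, 2 neighbours → 1 H
  atom 17: aromatic c, 2 neighbours → 1 H
  atom 18: C, bond orders sum to 4 (valence 4) → 0 H
  atom 19: N, bond orders sum to 1 (valence 3) → 2 H
  atom 20: O, bond orders sum to 2 (valence 2) → 0 H
Totals → C:13, H:12, N:2, O:5.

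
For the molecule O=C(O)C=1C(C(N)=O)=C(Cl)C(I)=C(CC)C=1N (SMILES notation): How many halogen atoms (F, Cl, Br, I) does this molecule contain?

2

Halogen atoms appear at heavy-atom positions 10, 12 (1×Cl, 1×I).
Other groups present: 1 amide, 1 carboxylic acid, 1 primary amine.
Halogen count: 2.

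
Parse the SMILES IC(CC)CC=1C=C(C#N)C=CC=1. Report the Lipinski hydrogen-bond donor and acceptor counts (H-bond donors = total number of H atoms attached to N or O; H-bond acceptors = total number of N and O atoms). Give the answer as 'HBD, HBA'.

Donors: find every N or O and count the H atoms it carries.
  atom 10 (N): bond orders sum to 3 → 0 H
Lipinski HBD = 0.
Acceptors: N atoms = 1, O atoms = 0 → HBA = 1.

0, 1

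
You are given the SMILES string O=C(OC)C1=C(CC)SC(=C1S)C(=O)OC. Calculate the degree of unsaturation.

5

Degree of unsaturation = (number of rings) + (number of π bonds).
Ring closures in the SMILES: 1.
π bonds: 4 double bonds (each 1 DoU) → 4 DoU from unsaturation.
Total DoU = 1 + 4 = 5.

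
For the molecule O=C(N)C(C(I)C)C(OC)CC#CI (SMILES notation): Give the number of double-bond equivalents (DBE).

Molecular formula: C9H13I2NO2.
DoU = (2C + 2 + N − H − X) / 2, where X is the halogen count and O/S are ignored.
    = (2·9 + 2 + 1 − 13 − 2) / 2 = 6 / 2 = 3.

3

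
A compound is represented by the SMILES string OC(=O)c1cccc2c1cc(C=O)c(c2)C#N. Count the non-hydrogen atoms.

17

Every atom symbol written in the SMILES (organic subset) is one heavy atom; implicit H are not written.
Heavy atoms by element → C:13, N:1, O:3.
Total: 17.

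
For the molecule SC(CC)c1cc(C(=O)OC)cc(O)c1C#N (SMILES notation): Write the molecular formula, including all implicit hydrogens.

C12H13NO3S

Walk through each heavy atom and fill implicit hydrogens from standard valence (C 4, N 3, O 2, S 2, halogen 1); for lowercase aromatic atoms, an aromatic c carries 1 H when it has two neighbours and 0 H with three, and aromatic n carries 0 H:
  atom 1: S, bond orders sum to 1 (valence 2) → 1 H
  atom 2: C, bond orders sum to 3 (valence 4) → 1 H
  atom 3: C, bond orders sum to 2 (valence 4) → 2 H
  atom 4: C, bond orders sum to 1 (valence 4) → 3 H
  atom 5: aromatic c, 3 neighbours → 0 H
  atom 6: aromatic c, 2 neighbours → 1 H
  atom 7: aromatic c, 3 neighbours → 0 H
  atom 8: C, bond orders sum to 4 (valence 4) → 0 H
  atom 9: O, bond orders sum to 2 (valence 2) → 0 H
  atom 10: O, bond orders sum to 2 (valence 2) → 0 H
  atom 11: C, bond orders sum to 1 (valence 4) → 3 H
  atom 12: aromatic c, 2 neighbours → 1 H
  atom 13: aromatic c, 3 neighbours → 0 H
  atom 14: O, bond orders sum to 1 (valence 2) → 1 H
  atom 15: aromatic c, 3 neighbours → 0 H
  atom 16: C, bond orders sum to 4 (valence 4) → 0 H
  atom 17: N, bond orders sum to 3 (valence 3) → 0 H
Totals → C:12, H:13, N:1, O:3, S:1.
In Hill order: C12H13NO3S.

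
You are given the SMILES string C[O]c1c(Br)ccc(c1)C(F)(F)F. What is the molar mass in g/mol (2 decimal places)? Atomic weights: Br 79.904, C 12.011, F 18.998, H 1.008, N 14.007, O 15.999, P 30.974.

255.03 g/mol

First, the molecular formula is C8H6BrF3O (counting implicit H from valence).
  Br: 1 × 79.904 = 79.904
  C: 8 × 12.011 = 96.088
  F: 3 × 18.998 = 56.994
  H: 6 × 1.008 = 6.048
  O: 1 × 15.999 = 15.999
Sum: 1×79.904 + 8×12.011 + 3×18.998 + 6×1.008 + 1×15.999 = 255.033 → 255.03 g/mol.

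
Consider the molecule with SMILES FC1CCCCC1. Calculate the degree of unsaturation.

Molecular formula: C6H11F.
DoU = (2C + 2 + N − H − X) / 2, where X is the halogen count and O/S are ignored.
    = (2·6 + 2 + 0 − 11 − 1) / 2 = 2 / 2 = 1.

1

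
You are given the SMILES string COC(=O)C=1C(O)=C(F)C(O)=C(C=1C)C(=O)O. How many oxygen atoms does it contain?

6

Scan the SMILES for O atoms (remember two-letter symbols like Cl and Br are single atoms).
Oxygen count: 6.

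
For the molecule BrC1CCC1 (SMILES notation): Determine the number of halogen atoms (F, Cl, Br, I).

Halogen atoms appear at heavy-atom position 1 (1×Br).
Halogen count: 1.

1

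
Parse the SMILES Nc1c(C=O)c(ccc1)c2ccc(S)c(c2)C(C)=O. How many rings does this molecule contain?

In SMILES, each pair of matching ring-closure digits denotes one ring-closing bond; the number of such bonds equals the number of independent rings.
Ring-closure bonds here: 2.

2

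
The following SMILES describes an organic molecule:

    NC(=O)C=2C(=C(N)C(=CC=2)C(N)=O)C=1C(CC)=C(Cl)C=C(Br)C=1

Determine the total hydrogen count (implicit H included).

15

Walk through each heavy atom and fill implicit hydrogens from standard valence (C 4, N 3, O 2, S 2, halogen 1):
  atom 1: N, bond orders sum to 1 (valence 3) → 2 H
  atom 2: C, bond orders sum to 4 (valence 4) → 0 H
  atom 3: O, bond orders sum to 2 (valence 2) → 0 H
  atom 4: C, bond orders sum to 4 (valence 4) → 0 H
  atom 5: C, bond orders sum to 4 (valence 4) → 0 H
  atom 6: C, bond orders sum to 4 (valence 4) → 0 H
  atom 7: N, bond orders sum to 1 (valence 3) → 2 H
  atom 8: C, bond orders sum to 4 (valence 4) → 0 H
  atom 9: C, bond orders sum to 3 (valence 4) → 1 H
  atom 10: C, bond orders sum to 3 (valence 4) → 1 H
  atom 11: C, bond orders sum to 4 (valence 4) → 0 H
  atom 12: N, bond orders sum to 1 (valence 3) → 2 H
  atom 13: O, bond orders sum to 2 (valence 2) → 0 H
  atom 14: C, bond orders sum to 4 (valence 4) → 0 H
  atom 15: C, bond orders sum to 4 (valence 4) → 0 H
  atom 16: C, bond orders sum to 2 (valence 4) → 2 H
  atom 17: C, bond orders sum to 1 (valence 4) → 3 H
  atom 18: C, bond orders sum to 4 (valence 4) → 0 H
  atom 19: Cl (halogen, monovalent) → 0 H
  atom 20: C, bond orders sum to 3 (valence 4) → 1 H
  atom 21: C, bond orders sum to 4 (valence 4) → 0 H
  atom 22: Br (halogen, monovalent) → 0 H
  atom 23: C, bond orders sum to 3 (valence 4) → 1 H
Total hydrogens: 15.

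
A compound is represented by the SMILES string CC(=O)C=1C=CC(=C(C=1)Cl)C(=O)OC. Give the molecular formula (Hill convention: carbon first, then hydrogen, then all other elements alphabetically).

Walk through each heavy atom and fill implicit hydrogens from standard valence (C 4, N 3, O 2, S 2, halogen 1):
  atom 1: C, bond orders sum to 1 (valence 4) → 3 H
  atom 2: C, bond orders sum to 4 (valence 4) → 0 H
  atom 3: O, bond orders sum to 2 (valence 2) → 0 H
  atom 4: C, bond orders sum to 4 (valence 4) → 0 H
  atom 5: C, bond orders sum to 3 (valence 4) → 1 H
  atom 6: C, bond orders sum to 3 (valence 4) → 1 H
  atom 7: C, bond orders sum to 4 (valence 4) → 0 H
  atom 8: C, bond orders sum to 4 (valence 4) → 0 H
  atom 9: C, bond orders sum to 3 (valence 4) → 1 H
  atom 10: Cl (halogen, monovalent) → 0 H
  atom 11: C, bond orders sum to 4 (valence 4) → 0 H
  atom 12: O, bond orders sum to 2 (valence 2) → 0 H
  atom 13: O, bond orders sum to 2 (valence 2) → 0 H
  atom 14: C, bond orders sum to 1 (valence 4) → 3 H
Totals → C:10, H:9, Cl:1, O:3.
In Hill order: C10H9ClO3.

C10H9ClO3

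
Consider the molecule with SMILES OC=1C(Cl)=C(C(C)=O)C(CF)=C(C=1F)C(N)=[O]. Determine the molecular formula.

C10H8ClF2NO3

Walk through each heavy atom and fill implicit hydrogens from standard valence (C 4, N 3, O 2, S 2, halogen 1):
  atom 1: O, bond orders sum to 1 (valence 2) → 1 H
  atom 2: C, bond orders sum to 4 (valence 4) → 0 H
  atom 3: C, bond orders sum to 4 (valence 4) → 0 H
  atom 4: Cl (halogen, monovalent) → 0 H
  atom 5: C, bond orders sum to 4 (valence 4) → 0 H
  atom 6: C, bond orders sum to 4 (valence 4) → 0 H
  atom 7: C, bond orders sum to 1 (valence 4) → 3 H
  atom 8: O, bond orders sum to 2 (valence 2) → 0 H
  atom 9: C, bond orders sum to 4 (valence 4) → 0 H
  atom 10: C, bond orders sum to 2 (valence 4) → 2 H
  atom 11: F (halogen, monovalent) → 0 H
  atom 12: C, bond orders sum to 4 (valence 4) → 0 H
  atom 13: C, bond orders sum to 4 (valence 4) → 0 H
  atom 14: F (halogen, monovalent) → 0 H
  atom 15: C, bond orders sum to 4 (valence 4) → 0 H
  atom 16: N, bond orders sum to 1 (valence 3) → 2 H
  atom 17: O with explicit H count 0
Totals → C:10, H:8, Cl:1, F:2, N:1, O:3.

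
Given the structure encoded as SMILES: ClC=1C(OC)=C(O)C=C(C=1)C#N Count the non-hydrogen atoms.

12

Every atom symbol written in the SMILES (organic subset) is one heavy atom; implicit H are not written.
Heavy atoms by element → C:8, Cl:1, N:1, O:2.
Total: 12.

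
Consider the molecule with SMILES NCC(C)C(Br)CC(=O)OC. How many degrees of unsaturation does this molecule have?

1

Molecular formula: C7H14BrNO2.
DoU = (2C + 2 + N − H − X) / 2, where X is the halogen count and O/S are ignored.
    = (2·7 + 2 + 1 − 14 − 1) / 2 = 2 / 2 = 1.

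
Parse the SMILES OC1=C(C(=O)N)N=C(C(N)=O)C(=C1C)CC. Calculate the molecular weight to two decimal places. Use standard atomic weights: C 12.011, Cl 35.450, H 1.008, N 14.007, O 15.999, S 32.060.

223.23 g/mol

First, the molecular formula is C10H13N3O3 (counting implicit H from valence).
  C: 10 × 12.011 = 120.110
  H: 13 × 1.008 = 13.104
  N: 3 × 14.007 = 42.021
  O: 3 × 15.999 = 47.997
Sum: 10×12.011 + 13×1.008 + 3×14.007 + 3×15.999 = 223.232 → 223.23 g/mol.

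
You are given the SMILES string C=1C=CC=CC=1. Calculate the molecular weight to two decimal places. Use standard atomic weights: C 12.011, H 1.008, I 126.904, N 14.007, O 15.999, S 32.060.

First, the molecular formula is C6H6 (counting implicit H from valence).
  C: 6 × 12.011 = 72.066
  H: 6 × 1.008 = 6.048
Sum: 6×12.011 + 6×1.008 = 78.114 → 78.11 g/mol.

78.11 g/mol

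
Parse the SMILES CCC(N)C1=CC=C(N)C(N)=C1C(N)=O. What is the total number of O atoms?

1

Scan the SMILES for O atoms (remember two-letter symbols like Cl and Br are single atoms).
Oxygen count: 1.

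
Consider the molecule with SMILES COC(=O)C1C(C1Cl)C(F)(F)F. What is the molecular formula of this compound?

C6H6ClF3O2

Walk through each heavy atom and fill implicit hydrogens from standard valence (C 4, N 3, O 2, S 2, halogen 1):
  atom 1: C, bond orders sum to 1 (valence 4) → 3 H
  atom 2: O, bond orders sum to 2 (valence 2) → 0 H
  atom 3: C, bond orders sum to 4 (valence 4) → 0 H
  atom 4: O, bond orders sum to 2 (valence 2) → 0 H
  atom 5: C, bond orders sum to 3 (valence 4) → 1 H
  atom 6: C, bond orders sum to 3 (valence 4) → 1 H
  atom 7: C, bond orders sum to 3 (valence 4) → 1 H
  atom 8: Cl (halogen, monovalent) → 0 H
  atom 9: C, bond orders sum to 4 (valence 4) → 0 H
  atom 10: F (halogen, monovalent) → 0 H
  atom 11: F (halogen, monovalent) → 0 H
  atom 12: F (halogen, monovalent) → 0 H
Totals → C:6, H:6, Cl:1, F:3, O:2.
In Hill order: C6H6ClF3O2.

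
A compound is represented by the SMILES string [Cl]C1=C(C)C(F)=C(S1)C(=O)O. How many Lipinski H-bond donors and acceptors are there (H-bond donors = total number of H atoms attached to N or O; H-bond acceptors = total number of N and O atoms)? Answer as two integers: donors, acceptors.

1, 2

Donors: find every N or O and count the H atoms it carries.
  atom 10 (O): bond orders sum to 2 → 0 H
  atom 11 (O): bond orders sum to 1 → 1 H
Lipinski HBD = 1.
Acceptors: N atoms = 0, O atoms = 2 → HBA = 2.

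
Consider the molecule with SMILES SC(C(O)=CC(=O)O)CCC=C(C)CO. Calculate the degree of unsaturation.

Degree of unsaturation = (number of rings) + (number of π bonds).
Ring closures in the SMILES: 0.
π bonds: 3 double bonds (each 1 DoU) → 3 DoU from unsaturation.
Total DoU = 0 + 3 = 3.

3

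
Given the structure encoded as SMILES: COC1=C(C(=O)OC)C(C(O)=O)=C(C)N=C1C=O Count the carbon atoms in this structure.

11

Count every carbon token in the SMILES (each C, including those in ring-closure positions and inside branches).
Carbon count: 11.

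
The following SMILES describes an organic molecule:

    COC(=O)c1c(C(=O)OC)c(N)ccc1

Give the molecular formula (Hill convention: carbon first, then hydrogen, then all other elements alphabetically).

C10H11NO4

Walk through each heavy atom and fill implicit hydrogens from standard valence (C 4, N 3, O 2, S 2, halogen 1); for lowercase aromatic atoms, an aromatic c carries 1 H when it has two neighbours and 0 H with three, and aromatic n carries 0 H:
  atom 1: C, bond orders sum to 1 (valence 4) → 3 H
  atom 2: O, bond orders sum to 2 (valence 2) → 0 H
  atom 3: C, bond orders sum to 4 (valence 4) → 0 H
  atom 4: O, bond orders sum to 2 (valence 2) → 0 H
  atom 5: aromatic c, 3 neighbours → 0 H
  atom 6: aromatic c, 3 neighbours → 0 H
  atom 7: C, bond orders sum to 4 (valence 4) → 0 H
  atom 8: O, bond orders sum to 2 (valence 2) → 0 H
  atom 9: O, bond orders sum to 2 (valence 2) → 0 H
  atom 10: C, bond orders sum to 1 (valence 4) → 3 H
  atom 11: aromatic c, 3 neighbours → 0 H
  atom 12: N, bond orders sum to 1 (valence 3) → 2 H
  atom 13: aromatic c, 2 neighbours → 1 H
  atom 14: aromatic c, 2 neighbours → 1 H
  atom 15: aromatic c, 2 neighbours → 1 H
Totals → C:10, H:11, N:1, O:4.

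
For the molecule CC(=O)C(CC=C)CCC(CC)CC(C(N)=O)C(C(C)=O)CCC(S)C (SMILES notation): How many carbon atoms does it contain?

Count every carbon token in the SMILES (each C, including those in ring-closure positions and inside branches).
Carbon count: 21.

21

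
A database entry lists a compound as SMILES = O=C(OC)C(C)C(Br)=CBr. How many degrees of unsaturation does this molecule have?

Molecular formula: C6H8Br2O2.
DoU = (2C + 2 + N − H − X) / 2, where X is the halogen count and O/S are ignored.
    = (2·6 + 2 + 0 − 8 − 2) / 2 = 4 / 2 = 2.

2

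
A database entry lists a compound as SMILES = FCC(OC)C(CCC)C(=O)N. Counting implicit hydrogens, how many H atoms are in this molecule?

Walk through each heavy atom and fill implicit hydrogens from standard valence (C 4, N 3, O 2, S 2, halogen 1):
  atom 1: F (halogen, monovalent) → 0 H
  atom 2: C, bond orders sum to 2 (valence 4) → 2 H
  atom 3: C, bond orders sum to 3 (valence 4) → 1 H
  atom 4: O, bond orders sum to 2 (valence 2) → 0 H
  atom 5: C, bond orders sum to 1 (valence 4) → 3 H
  atom 6: C, bond orders sum to 3 (valence 4) → 1 H
  atom 7: C, bond orders sum to 2 (valence 4) → 2 H
  atom 8: C, bond orders sum to 2 (valence 4) → 2 H
  atom 9: C, bond orders sum to 1 (valence 4) → 3 H
  atom 10: C, bond orders sum to 4 (valence 4) → 0 H
  atom 11: O, bond orders sum to 2 (valence 2) → 0 H
  atom 12: N, bond orders sum to 1 (valence 3) → 2 H
Total hydrogens: 16.

16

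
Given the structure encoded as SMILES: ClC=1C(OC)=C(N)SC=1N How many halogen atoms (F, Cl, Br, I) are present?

1

Halogen atoms appear at heavy-atom position 1 (1×Cl).
Other groups present: 1 ether, 2 primary amine.
Halogen count: 1.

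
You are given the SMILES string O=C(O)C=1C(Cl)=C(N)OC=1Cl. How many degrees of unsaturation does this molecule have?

4

Degree of unsaturation = (number of rings) + (number of π bonds).
Ring closures in the SMILES: 1.
π bonds: 3 double bonds (each 1 DoU) → 3 DoU from unsaturation.
Total DoU = 1 + 3 = 4.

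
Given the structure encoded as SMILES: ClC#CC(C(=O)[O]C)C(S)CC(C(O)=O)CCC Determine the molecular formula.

C12H17ClO4S

Walk through each heavy atom and fill implicit hydrogens from standard valence (C 4, N 3, O 2, S 2, halogen 1):
  atom 1: Cl (halogen, monovalent) → 0 H
  atom 2: C, bond orders sum to 4 (valence 4) → 0 H
  atom 3: C, bond orders sum to 4 (valence 4) → 0 H
  atom 4: C, bond orders sum to 3 (valence 4) → 1 H
  atom 5: C, bond orders sum to 4 (valence 4) → 0 H
  atom 6: O, bond orders sum to 2 (valence 2) → 0 H
  atom 7: O with explicit H count 0
  atom 8: C, bond orders sum to 1 (valence 4) → 3 H
  atom 9: C, bond orders sum to 3 (valence 4) → 1 H
  atom 10: S, bond orders sum to 1 (valence 2) → 1 H
  atom 11: C, bond orders sum to 2 (valence 4) → 2 H
  atom 12: C, bond orders sum to 3 (valence 4) → 1 H
  atom 13: C, bond orders sum to 4 (valence 4) → 0 H
  atom 14: O, bond orders sum to 1 (valence 2) → 1 H
  atom 15: O, bond orders sum to 2 (valence 2) → 0 H
  atom 16: C, bond orders sum to 2 (valence 4) → 2 H
  atom 17: C, bond orders sum to 2 (valence 4) → 2 H
  atom 18: C, bond orders sum to 1 (valence 4) → 3 H
Totals → C:12, H:17, Cl:1, O:4, S:1.
In Hill order: C12H17ClO4S.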